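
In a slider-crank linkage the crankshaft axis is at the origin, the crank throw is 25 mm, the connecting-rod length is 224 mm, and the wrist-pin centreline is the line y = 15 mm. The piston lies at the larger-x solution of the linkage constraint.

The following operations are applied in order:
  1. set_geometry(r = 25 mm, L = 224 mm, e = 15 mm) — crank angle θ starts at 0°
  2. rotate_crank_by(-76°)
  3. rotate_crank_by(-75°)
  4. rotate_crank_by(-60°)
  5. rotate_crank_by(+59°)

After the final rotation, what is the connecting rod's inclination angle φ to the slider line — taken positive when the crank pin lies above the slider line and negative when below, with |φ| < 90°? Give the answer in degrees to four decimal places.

-6.8552

set_geometry: r = 25 mm, L = 224 mm, e = 15 mm; θ ← 0°
rotate_crank_by(-76°): θ ← 0° -76° = -76°
rotate_crank_by(-75°): θ ← -76° -75° = -151°
rotate_crank_by(-60°): θ ← -151° -60° = -211°
rotate_crank_by(+59°): θ ← -211° +59° = -152°
crank pin P = (r cos θ, r sin θ) = (-22.073690, -11.736789)
h = r sin θ − e = -11.736789 − 15 = -26.736789
sin φ = h / L = -26.736789 / 224 = -0.11936067
φ = arcsin(-0.11936067) = -6.855206°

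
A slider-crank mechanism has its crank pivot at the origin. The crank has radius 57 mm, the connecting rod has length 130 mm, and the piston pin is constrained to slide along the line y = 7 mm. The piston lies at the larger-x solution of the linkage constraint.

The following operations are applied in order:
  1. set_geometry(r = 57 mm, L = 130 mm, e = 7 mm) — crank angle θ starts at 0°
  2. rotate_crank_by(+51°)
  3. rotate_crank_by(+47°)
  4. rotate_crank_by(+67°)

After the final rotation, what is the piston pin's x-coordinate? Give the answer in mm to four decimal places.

74.7109

set_geometry: r = 57 mm, L = 130 mm, e = 7 mm; θ ← 0°
rotate_crank_by(+51°): θ ← 0° +51° = 51°
rotate_crank_by(+47°): θ ← 51° +47° = 98°
rotate_crank_by(+67°): θ ← 98° +67° = 165°
crank pin P = (r cos θ, r sin θ) = (-55.057772, 14.752686)
h = r sin θ − e = 14.752686 − 7 = 7.752686
x = r cos θ + √(L² − h²) = -55.057772 + √(16900.0 − 60.1041) = -55.057772 + 129.768624 = 74.710852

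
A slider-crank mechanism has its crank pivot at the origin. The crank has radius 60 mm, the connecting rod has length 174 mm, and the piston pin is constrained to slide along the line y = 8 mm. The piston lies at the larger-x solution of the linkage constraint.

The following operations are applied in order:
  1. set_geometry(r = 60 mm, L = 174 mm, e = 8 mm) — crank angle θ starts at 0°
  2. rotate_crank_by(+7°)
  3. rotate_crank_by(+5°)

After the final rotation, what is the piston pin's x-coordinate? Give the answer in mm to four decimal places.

232.6313

set_geometry: r = 60 mm, L = 174 mm, e = 8 mm; θ ← 0°
rotate_crank_by(+7°): θ ← 0° +7° = 7°
rotate_crank_by(+5°): θ ← 7° +5° = 12°
crank pin P = (r cos θ, r sin θ) = (58.688856, 12.474701)
h = r sin θ − e = 12.474701 − 8 = 4.474701
x = r cos θ + √(L² − h²) = 58.688856 + √(30276.0 − 20.0230) = 58.688856 + 173.942453 = 232.631309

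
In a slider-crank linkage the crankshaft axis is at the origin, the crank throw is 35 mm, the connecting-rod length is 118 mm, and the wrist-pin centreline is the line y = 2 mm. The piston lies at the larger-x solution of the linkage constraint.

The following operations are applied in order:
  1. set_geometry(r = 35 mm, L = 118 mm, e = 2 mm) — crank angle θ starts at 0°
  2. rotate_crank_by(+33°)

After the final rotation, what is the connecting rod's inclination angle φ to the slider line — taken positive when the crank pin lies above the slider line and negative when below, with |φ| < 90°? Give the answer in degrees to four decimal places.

set_geometry: r = 35 mm, L = 118 mm, e = 2 mm; θ ← 0°
rotate_crank_by(+33°): θ ← 0° +33° = 33°
crank pin P = (r cos θ, r sin θ) = (29.353470, 19.062366)
h = r sin θ − e = 19.062366 − 2 = 17.062366
sin φ = h / L = 17.062366 / 118 = 0.14459632
φ = arcsin(0.14459632) = 8.313904°

8.3139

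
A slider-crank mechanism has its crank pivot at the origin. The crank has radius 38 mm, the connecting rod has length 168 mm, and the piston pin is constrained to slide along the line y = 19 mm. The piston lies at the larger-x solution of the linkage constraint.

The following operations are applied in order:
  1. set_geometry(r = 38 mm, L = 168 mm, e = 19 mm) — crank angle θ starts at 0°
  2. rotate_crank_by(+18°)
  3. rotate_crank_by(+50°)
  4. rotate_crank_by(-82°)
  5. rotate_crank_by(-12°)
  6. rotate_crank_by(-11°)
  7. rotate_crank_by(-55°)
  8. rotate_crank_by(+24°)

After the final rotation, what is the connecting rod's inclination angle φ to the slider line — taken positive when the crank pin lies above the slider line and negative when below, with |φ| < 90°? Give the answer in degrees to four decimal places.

-18.8333

set_geometry: r = 38 mm, L = 168 mm, e = 19 mm; θ ← 0°
rotate_crank_by(+18°): θ ← 0° +18° = 18°
rotate_crank_by(+50°): θ ← 18° +50° = 68°
rotate_crank_by(-82°): θ ← 68° -82° = -14°
rotate_crank_by(-12°): θ ← -14° -12° = -26°
rotate_crank_by(-11°): θ ← -26° -11° = -37°
rotate_crank_by(-55°): θ ← -37° -55° = -92°
rotate_crank_by(+24°): θ ← -92° +24° = -68°
crank pin P = (r cos θ, r sin θ) = (14.235051, -35.232986)
h = r sin θ − e = -35.232986 − 19 = -54.232986
sin φ = h / L = -54.232986 / 168 = -0.32281540
φ = arcsin(-0.32281540) = -18.833274°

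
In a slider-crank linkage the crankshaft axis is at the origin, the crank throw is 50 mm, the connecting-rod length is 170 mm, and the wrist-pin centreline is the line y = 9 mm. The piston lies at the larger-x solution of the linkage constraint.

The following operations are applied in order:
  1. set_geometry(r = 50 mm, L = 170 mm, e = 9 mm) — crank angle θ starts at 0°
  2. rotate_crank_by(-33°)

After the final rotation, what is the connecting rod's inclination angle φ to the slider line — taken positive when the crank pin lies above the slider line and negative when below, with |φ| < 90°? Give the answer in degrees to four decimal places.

set_geometry: r = 50 mm, L = 170 mm, e = 9 mm; θ ← 0°
rotate_crank_by(-33°): θ ← 0° -33° = -33°
crank pin P = (r cos θ, r sin θ) = (41.933528, -27.231952)
h = r sin θ − e = -27.231952 − 9 = -36.231952
sin φ = h / L = -36.231952 / 170 = -0.21312913
φ = arcsin(-0.21312913) = -12.305790°

-12.3058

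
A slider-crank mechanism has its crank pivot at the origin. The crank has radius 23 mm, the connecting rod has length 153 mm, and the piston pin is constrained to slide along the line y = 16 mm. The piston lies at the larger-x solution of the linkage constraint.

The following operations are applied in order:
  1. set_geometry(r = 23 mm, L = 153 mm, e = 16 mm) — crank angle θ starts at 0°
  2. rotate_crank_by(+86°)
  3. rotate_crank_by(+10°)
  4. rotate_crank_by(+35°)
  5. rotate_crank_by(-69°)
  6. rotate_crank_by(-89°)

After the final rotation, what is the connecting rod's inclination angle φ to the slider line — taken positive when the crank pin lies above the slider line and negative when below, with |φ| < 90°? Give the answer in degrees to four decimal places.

-9.9519

set_geometry: r = 23 mm, L = 153 mm, e = 16 mm; θ ← 0°
rotate_crank_by(+86°): θ ← 0° +86° = 86°
rotate_crank_by(+10°): θ ← 86° +10° = 96°
rotate_crank_by(+35°): θ ← 96° +35° = 131°
rotate_crank_by(-69°): θ ← 131° -69° = 62°
rotate_crank_by(-89°): θ ← 62° -89° = -27°
crank pin P = (r cos θ, r sin θ) = (20.493150, -10.441781)
h = r sin θ − e = -10.441781 − 16 = -26.441781
sin φ = h / L = -26.441781 / 153 = -0.17282210
φ = arcsin(-0.17282210) = -9.951943°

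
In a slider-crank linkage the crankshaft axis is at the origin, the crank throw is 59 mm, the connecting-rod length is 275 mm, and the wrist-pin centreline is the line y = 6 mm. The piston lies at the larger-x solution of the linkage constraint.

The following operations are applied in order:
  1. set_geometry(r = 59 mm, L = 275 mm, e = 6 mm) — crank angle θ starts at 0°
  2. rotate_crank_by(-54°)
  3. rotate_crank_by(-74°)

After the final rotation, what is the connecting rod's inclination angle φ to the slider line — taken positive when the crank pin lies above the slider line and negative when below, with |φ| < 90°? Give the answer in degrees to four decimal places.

-11.0043

set_geometry: r = 59 mm, L = 275 mm, e = 6 mm; θ ← 0°
rotate_crank_by(-54°): θ ← 0° -54° = -54°
rotate_crank_by(-74°): θ ← -54° -74° = -128°
crank pin P = (r cos θ, r sin θ) = (-36.324027, -46.492634)
h = r sin θ − e = -46.492634 − 6 = -52.492634
sin φ = h / L = -52.492634 / 275 = -0.19088231
φ = arcsin(-0.19088231) = -11.004279°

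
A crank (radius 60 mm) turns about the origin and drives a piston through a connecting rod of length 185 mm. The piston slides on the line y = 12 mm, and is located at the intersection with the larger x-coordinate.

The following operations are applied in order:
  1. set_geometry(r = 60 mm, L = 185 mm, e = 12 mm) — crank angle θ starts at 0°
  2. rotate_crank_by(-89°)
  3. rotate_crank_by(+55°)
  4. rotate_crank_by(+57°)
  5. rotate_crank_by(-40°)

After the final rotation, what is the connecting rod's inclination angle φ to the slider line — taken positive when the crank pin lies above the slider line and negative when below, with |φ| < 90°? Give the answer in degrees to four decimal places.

-9.1888

set_geometry: r = 60 mm, L = 185 mm, e = 12 mm; θ ← 0°
rotate_crank_by(-89°): θ ← 0° -89° = -89°
rotate_crank_by(+55°): θ ← -89° +55° = -34°
rotate_crank_by(+57°): θ ← -34° +57° = 23°
rotate_crank_by(-40°): θ ← 23° -40° = -17°
crank pin P = (r cos θ, r sin θ) = (57.378285, -17.542302)
h = r sin θ − e = -17.542302 − 12 = -29.542302
sin φ = h / L = -29.542302 / 185 = -0.15968812
φ = arcsin(-0.15968812) = -9.188794°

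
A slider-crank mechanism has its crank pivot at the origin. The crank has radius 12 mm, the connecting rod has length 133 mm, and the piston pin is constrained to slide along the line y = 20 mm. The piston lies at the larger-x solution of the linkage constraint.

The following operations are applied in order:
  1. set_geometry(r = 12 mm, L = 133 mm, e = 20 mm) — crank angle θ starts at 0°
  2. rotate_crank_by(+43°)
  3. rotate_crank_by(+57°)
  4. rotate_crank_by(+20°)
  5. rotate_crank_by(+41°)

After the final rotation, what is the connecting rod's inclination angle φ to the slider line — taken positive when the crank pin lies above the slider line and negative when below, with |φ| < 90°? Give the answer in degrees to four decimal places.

set_geometry: r = 12 mm, L = 133 mm, e = 20 mm; θ ← 0°
rotate_crank_by(+43°): θ ← 0° +43° = 43°
rotate_crank_by(+57°): θ ← 43° +57° = 100°
rotate_crank_by(+20°): θ ← 100° +20° = 120°
rotate_crank_by(+41°): θ ← 120° +41° = 161°
crank pin P = (r cos θ, r sin θ) = (-11.346223, 3.906818)
h = r sin θ − e = 3.906818 − 20 = -16.093182
sin φ = h / L = -16.093182 / 133 = -0.12100137
φ = arcsin(-0.12100137) = -6.949898°

-6.9499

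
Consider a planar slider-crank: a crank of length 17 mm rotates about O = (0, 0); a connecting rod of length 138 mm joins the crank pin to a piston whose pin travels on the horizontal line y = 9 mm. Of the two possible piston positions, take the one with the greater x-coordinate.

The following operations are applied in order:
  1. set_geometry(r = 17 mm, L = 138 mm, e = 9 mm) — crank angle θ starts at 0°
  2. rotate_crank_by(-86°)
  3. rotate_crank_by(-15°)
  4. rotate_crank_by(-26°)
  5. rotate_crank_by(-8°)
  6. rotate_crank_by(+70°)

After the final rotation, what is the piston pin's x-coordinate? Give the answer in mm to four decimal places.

set_geometry: r = 17 mm, L = 138 mm, e = 9 mm; θ ← 0°
rotate_crank_by(-86°): θ ← 0° -86° = -86°
rotate_crank_by(-15°): θ ← -86° -15° = -101°
rotate_crank_by(-26°): θ ← -101° -26° = -127°
rotate_crank_by(-8°): θ ← -127° -8° = -135°
rotate_crank_by(+70°): θ ← -135° +70° = -65°
crank pin P = (r cos θ, r sin θ) = (7.184510, -15.407232)
h = r sin θ − e = -15.407232 − 9 = -24.407232
x = r cos θ + √(L² − h²) = 7.184510 + √(19044.0 − 595.7130) = 7.184510 + 135.824471 = 143.008982

143.0090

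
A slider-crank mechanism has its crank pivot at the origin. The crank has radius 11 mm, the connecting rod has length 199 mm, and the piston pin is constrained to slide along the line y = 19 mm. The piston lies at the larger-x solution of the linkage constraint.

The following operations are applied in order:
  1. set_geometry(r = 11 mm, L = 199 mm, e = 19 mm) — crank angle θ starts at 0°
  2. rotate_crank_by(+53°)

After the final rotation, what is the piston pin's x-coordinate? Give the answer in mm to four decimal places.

set_geometry: r = 11 mm, L = 199 mm, e = 19 mm; θ ← 0°
rotate_crank_by(+53°): θ ← 0° +53° = 53°
crank pin P = (r cos θ, r sin θ) = (6.619965, 8.784991)
h = r sin θ − e = 8.784991 − 19 = -10.215009
x = r cos θ + √(L² − h²) = 6.619965 + √(39601.0 − 104.3464) = 6.619965 + 198.737650 = 205.357615

205.3576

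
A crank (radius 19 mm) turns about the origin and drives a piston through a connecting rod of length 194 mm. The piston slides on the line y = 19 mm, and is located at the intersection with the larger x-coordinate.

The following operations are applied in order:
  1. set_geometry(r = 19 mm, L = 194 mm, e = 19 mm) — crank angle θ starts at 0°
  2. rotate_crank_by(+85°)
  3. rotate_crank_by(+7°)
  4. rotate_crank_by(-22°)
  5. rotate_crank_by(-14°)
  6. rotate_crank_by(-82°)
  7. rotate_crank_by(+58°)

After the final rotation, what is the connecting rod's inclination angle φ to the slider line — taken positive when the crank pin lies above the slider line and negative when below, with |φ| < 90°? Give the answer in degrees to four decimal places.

set_geometry: r = 19 mm, L = 194 mm, e = 19 mm; θ ← 0°
rotate_crank_by(+85°): θ ← 0° +85° = 85°
rotate_crank_by(+7°): θ ← 85° +7° = 92°
rotate_crank_by(-22°): θ ← 92° -22° = 70°
rotate_crank_by(-14°): θ ← 70° -14° = 56°
rotate_crank_by(-82°): θ ← 56° -82° = -26°
rotate_crank_by(+58°): θ ← -26° +58° = 32°
crank pin P = (r cos θ, r sin θ) = (16.112914, 10.068466)
h = r sin θ − e = 10.068466 − 19 = -8.931534
sin φ = h / L = -8.931534 / 194 = -0.04603883
φ = arcsin(-0.04603883) = -2.638764°

-2.6388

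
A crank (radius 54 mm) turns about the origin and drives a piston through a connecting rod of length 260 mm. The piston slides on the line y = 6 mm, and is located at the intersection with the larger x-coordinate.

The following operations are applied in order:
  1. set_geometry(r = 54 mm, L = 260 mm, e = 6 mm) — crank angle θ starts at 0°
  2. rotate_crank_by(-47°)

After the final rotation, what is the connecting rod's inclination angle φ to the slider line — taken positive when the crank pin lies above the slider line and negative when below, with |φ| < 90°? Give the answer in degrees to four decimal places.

set_geometry: r = 54 mm, L = 260 mm, e = 6 mm; θ ← 0°
rotate_crank_by(-47°): θ ← 0° -47° = -47°
crank pin P = (r cos θ, r sin θ) = (36.827911, -39.493100)
h = r sin θ − e = -39.493100 − 6 = -45.493100
sin φ = h / L = -45.493100 / 260 = -0.17497346
φ = arcsin(-0.17497346) = -10.077114°

-10.0771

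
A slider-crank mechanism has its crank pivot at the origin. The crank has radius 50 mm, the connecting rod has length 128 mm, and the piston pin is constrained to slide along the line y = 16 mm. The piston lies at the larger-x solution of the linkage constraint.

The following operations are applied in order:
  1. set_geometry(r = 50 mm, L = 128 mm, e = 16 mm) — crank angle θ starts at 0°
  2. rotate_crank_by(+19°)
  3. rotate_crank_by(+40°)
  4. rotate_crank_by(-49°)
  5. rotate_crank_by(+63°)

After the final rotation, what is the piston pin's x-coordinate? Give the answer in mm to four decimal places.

138.6016

set_geometry: r = 50 mm, L = 128 mm, e = 16 mm; θ ← 0°
rotate_crank_by(+19°): θ ← 0° +19° = 19°
rotate_crank_by(+40°): θ ← 19° +40° = 59°
rotate_crank_by(-49°): θ ← 59° -49° = 10°
rotate_crank_by(+63°): θ ← 10° +63° = 73°
crank pin P = (r cos θ, r sin θ) = (14.618585, 47.815238)
h = r sin θ − e = 47.815238 − 16 = 31.815238
x = r cos θ + √(L² − h²) = 14.618585 + √(16384.0 − 1012.2094) = 14.618585 + 123.983026 = 138.601611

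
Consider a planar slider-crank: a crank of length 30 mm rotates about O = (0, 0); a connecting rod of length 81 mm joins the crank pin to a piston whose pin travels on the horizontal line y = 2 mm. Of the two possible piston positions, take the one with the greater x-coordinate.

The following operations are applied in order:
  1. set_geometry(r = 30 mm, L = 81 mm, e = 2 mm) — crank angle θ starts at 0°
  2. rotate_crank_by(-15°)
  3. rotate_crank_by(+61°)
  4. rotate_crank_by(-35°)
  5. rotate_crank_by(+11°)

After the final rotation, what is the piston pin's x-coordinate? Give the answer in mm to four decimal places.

set_geometry: r = 30 mm, L = 81 mm, e = 2 mm; θ ← 0°
rotate_crank_by(-15°): θ ← 0° -15° = -15°
rotate_crank_by(+61°): θ ← -15° +61° = 46°
rotate_crank_by(-35°): θ ← 46° -35° = 11°
rotate_crank_by(+11°): θ ← 11° +11° = 22°
crank pin P = (r cos θ, r sin θ) = (27.815516, 11.238198)
h = r sin θ − e = 11.238198 − 2 = 9.238198
x = r cos θ + √(L² − h²) = 27.815516 + √(6561.0 − 85.3443) = 27.815516 + 80.471459 = 108.286975

108.2870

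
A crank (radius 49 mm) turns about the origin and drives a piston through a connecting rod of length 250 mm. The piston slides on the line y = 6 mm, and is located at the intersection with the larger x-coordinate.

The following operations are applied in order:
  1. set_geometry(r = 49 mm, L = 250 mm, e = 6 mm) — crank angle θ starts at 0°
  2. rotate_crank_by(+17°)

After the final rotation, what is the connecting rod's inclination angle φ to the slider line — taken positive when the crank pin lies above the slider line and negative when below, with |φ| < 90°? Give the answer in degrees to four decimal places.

1.9086

set_geometry: r = 49 mm, L = 250 mm, e = 6 mm; θ ← 0°
rotate_crank_by(+17°): θ ← 0° +17° = 17°
crank pin P = (r cos θ, r sin θ) = (46.858933, 14.326214)
h = r sin θ − e = 14.326214 − 6 = 8.326214
sin φ = h / L = 8.326214 / 250 = 0.03330485
φ = arcsin(0.03330485) = 1.908581°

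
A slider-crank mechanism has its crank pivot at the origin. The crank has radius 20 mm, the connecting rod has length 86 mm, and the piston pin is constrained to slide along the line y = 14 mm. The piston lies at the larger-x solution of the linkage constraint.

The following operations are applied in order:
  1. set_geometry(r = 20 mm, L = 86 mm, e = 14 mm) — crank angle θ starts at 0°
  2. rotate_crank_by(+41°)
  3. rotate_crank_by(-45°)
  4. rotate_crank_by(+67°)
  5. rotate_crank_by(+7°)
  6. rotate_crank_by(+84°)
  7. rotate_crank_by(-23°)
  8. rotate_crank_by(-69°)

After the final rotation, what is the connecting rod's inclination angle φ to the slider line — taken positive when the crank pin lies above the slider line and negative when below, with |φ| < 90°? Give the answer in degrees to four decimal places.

set_geometry: r = 20 mm, L = 86 mm, e = 14 mm; θ ← 0°
rotate_crank_by(+41°): θ ← 0° +41° = 41°
rotate_crank_by(-45°): θ ← 41° -45° = -4°
rotate_crank_by(+67°): θ ← -4° +67° = 63°
rotate_crank_by(+7°): θ ← 63° +7° = 70°
rotate_crank_by(+84°): θ ← 70° +84° = 154°
rotate_crank_by(-23°): θ ← 154° -23° = 131°
rotate_crank_by(-69°): θ ← 131° -69° = 62°
crank pin P = (r cos θ, r sin θ) = (9.389431, 17.658952)
h = r sin θ − e = 17.658952 − 14 = 3.658952
sin φ = h / L = 3.658952 / 86 = 0.04254595
φ = arcsin(0.04254595) = 2.438440°

2.4384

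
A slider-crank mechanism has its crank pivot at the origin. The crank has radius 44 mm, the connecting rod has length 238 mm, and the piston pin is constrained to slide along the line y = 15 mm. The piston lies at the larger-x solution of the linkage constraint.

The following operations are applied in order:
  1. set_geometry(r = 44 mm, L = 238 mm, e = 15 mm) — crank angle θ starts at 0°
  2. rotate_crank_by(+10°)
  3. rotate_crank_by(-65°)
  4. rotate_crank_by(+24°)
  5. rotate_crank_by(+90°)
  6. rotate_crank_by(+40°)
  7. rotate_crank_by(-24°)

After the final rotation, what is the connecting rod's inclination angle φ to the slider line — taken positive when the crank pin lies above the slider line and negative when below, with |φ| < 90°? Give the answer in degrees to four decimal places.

6.6353

set_geometry: r = 44 mm, L = 238 mm, e = 15 mm; θ ← 0°
rotate_crank_by(+10°): θ ← 0° +10° = 10°
rotate_crank_by(-65°): θ ← 10° -65° = -55°
rotate_crank_by(+24°): θ ← -55° +24° = -31°
rotate_crank_by(+90°): θ ← -31° +90° = 59°
rotate_crank_by(+40°): θ ← 59° +40° = 99°
rotate_crank_by(-24°): θ ← 99° -24° = 75°
crank pin P = (r cos θ, r sin θ) = (11.388038, 42.500736)
h = r sin θ − e = 42.500736 − 15 = 27.500736
sin φ = h / L = 27.500736 / 238 = 0.11554931
φ = arcsin(0.11554931) = 6.635310°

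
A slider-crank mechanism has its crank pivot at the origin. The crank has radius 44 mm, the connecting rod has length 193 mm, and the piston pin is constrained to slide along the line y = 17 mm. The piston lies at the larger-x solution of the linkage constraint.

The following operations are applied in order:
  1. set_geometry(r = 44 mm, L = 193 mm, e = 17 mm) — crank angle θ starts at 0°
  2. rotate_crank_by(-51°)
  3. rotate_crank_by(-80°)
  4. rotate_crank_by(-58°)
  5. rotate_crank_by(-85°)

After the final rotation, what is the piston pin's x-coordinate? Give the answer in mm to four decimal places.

set_geometry: r = 44 mm, L = 193 mm, e = 17 mm; θ ← 0°
rotate_crank_by(-51°): θ ← 0° -51° = -51°
rotate_crank_by(-80°): θ ← -51° -80° = -131°
rotate_crank_by(-58°): θ ← -131° -58° = -189°
rotate_crank_by(-85°): θ ← -189° -85° = -274°
crank pin P = (r cos θ, r sin θ) = (3.069285, 43.892818)
h = r sin θ − e = 43.892818 − 17 = 26.892818
x = r cos θ + √(L² − h²) = 3.069285 + √(37249.0 − 723.2237) = 3.069285 + 191.117180 = 194.186464

194.1865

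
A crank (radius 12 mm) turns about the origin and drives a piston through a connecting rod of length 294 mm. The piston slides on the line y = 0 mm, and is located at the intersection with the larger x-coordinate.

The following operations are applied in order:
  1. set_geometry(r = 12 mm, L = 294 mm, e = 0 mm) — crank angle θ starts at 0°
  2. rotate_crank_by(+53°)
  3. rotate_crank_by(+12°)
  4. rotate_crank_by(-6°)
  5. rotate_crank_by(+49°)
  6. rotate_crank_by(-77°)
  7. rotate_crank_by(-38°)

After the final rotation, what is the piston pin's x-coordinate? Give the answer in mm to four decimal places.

305.9069

set_geometry: r = 12 mm, L = 294 mm, e = 0 mm; θ ← 0°
rotate_crank_by(+53°): θ ← 0° +53° = 53°
rotate_crank_by(+12°): θ ← 53° +12° = 65°
rotate_crank_by(-6°): θ ← 65° -6° = 59°
rotate_crank_by(+49°): θ ← 59° +49° = 108°
rotate_crank_by(-77°): θ ← 108° -77° = 31°
rotate_crank_by(-38°): θ ← 31° -38° = -7°
crank pin P = (r cos θ, r sin θ) = (11.910554, -1.462432)
h = r sin θ − e = -1.462432 − 0 = -1.462432
x = r cos θ + √(L² − h²) = 11.910554 + √(86436.0 − 2.1387) = 11.910554 + 293.996363 = 305.906917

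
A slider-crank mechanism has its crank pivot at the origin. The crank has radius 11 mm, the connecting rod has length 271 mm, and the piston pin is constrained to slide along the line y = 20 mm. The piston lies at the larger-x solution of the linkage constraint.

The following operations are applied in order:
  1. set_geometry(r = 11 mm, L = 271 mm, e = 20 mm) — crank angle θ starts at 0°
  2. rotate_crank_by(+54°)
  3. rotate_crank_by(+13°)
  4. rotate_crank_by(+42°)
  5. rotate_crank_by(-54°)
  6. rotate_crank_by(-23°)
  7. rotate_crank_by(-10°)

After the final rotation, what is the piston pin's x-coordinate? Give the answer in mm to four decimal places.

280.7334

set_geometry: r = 11 mm, L = 271 mm, e = 20 mm; θ ← 0°
rotate_crank_by(+54°): θ ← 0° +54° = 54°
rotate_crank_by(+13°): θ ← 54° +13° = 67°
rotate_crank_by(+42°): θ ← 67° +42° = 109°
rotate_crank_by(-54°): θ ← 109° -54° = 55°
rotate_crank_by(-23°): θ ← 55° -23° = 32°
rotate_crank_by(-10°): θ ← 32° -10° = 22°
crank pin P = (r cos θ, r sin θ) = (10.199022, 4.120673)
h = r sin θ − e = 4.120673 − 20 = -15.879327
x = r cos θ + √(L² − h²) = 10.199022 + √(73441.0 − 252.1530) = 10.199022 + 270.534373 = 280.733395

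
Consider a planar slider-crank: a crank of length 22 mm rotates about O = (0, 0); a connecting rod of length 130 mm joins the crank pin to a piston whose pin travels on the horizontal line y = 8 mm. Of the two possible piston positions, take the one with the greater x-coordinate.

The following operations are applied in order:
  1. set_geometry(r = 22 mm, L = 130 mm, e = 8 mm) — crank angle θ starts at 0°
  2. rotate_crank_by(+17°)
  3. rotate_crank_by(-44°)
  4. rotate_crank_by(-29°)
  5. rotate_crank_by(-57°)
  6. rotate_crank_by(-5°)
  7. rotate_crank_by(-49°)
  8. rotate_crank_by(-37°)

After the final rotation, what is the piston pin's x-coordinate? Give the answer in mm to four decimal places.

109.8985

set_geometry: r = 22 mm, L = 130 mm, e = 8 mm; θ ← 0°
rotate_crank_by(+17°): θ ← 0° +17° = 17°
rotate_crank_by(-44°): θ ← 17° -44° = -27°
rotate_crank_by(-29°): θ ← -27° -29° = -56°
rotate_crank_by(-57°): θ ← -56° -57° = -113°
rotate_crank_by(-5°): θ ← -113° -5° = -118°
rotate_crank_by(-49°): θ ← -118° -49° = -167°
rotate_crank_by(-37°): θ ← -167° -37° = -204°
crank pin P = (r cos θ, r sin θ) = (-20.098000, 8.948206)
h = r sin θ − e = 8.948206 − 8 = 0.948206
x = r cos θ + √(L² − h²) = -20.098000 + √(16900.0 − 0.8991) = -20.098000 + 129.996542 = 109.898542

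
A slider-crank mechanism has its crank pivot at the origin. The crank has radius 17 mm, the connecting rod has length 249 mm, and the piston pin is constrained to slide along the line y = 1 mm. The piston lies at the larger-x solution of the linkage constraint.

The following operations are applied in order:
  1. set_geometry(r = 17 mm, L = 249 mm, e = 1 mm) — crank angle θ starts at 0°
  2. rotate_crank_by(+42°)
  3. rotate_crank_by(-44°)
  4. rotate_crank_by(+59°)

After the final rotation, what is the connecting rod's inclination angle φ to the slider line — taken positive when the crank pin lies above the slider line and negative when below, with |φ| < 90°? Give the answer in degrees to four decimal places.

3.0520

set_geometry: r = 17 mm, L = 249 mm, e = 1 mm; θ ← 0°
rotate_crank_by(+42°): θ ← 0° +42° = 42°
rotate_crank_by(-44°): θ ← 42° -44° = -2°
rotate_crank_by(+59°): θ ← -2° +59° = 57°
crank pin P = (r cos θ, r sin θ) = (9.258864, 14.257400)
h = r sin θ − e = 14.257400 − 1 = 13.257400
sin φ = h / L = 13.257400 / 249 = 0.05324257
φ = arcsin(0.05324257) = 3.052018°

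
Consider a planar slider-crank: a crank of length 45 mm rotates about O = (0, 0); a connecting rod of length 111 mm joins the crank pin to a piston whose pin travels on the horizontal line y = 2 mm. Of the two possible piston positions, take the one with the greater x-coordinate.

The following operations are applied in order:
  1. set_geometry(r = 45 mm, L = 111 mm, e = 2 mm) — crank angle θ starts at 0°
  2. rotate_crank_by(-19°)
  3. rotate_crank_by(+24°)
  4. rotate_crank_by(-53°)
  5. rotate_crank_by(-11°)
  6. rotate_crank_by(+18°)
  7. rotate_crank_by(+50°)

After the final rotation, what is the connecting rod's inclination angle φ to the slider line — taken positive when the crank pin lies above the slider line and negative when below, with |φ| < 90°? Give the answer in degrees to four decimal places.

set_geometry: r = 45 mm, L = 111 mm, e = 2 mm; θ ← 0°
rotate_crank_by(-19°): θ ← 0° -19° = -19°
rotate_crank_by(+24°): θ ← -19° +24° = 5°
rotate_crank_by(-53°): θ ← 5° -53° = -48°
rotate_crank_by(-11°): θ ← -48° -11° = -59°
rotate_crank_by(+18°): θ ← -59° +18° = -41°
rotate_crank_by(+50°): θ ← -41° +50° = 9°
crank pin P = (r cos θ, r sin θ) = (44.445975, 7.039551)
h = r sin θ − e = 7.039551 − 2 = 5.039551
sin φ = h / L = 5.039551 / 111 = 0.04540136
φ = arcsin(0.04540136) = 2.602201°

2.6022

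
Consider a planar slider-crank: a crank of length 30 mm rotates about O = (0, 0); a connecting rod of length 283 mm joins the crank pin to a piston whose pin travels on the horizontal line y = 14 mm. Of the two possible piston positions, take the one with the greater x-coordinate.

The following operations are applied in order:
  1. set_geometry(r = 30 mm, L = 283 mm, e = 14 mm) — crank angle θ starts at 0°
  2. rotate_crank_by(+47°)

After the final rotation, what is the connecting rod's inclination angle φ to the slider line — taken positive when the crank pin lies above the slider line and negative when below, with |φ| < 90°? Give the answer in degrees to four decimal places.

set_geometry: r = 30 mm, L = 283 mm, e = 14 mm; θ ← 0°
rotate_crank_by(+47°): θ ← 0° +47° = 47°
crank pin P = (r cos θ, r sin θ) = (20.459951, 21.940611)
h = r sin θ − e = 21.940611 − 14 = 7.940611
sin φ = h / L = 7.940611 / 283 = 0.02805870
φ = arcsin(0.02805870) = 1.607856°

1.6079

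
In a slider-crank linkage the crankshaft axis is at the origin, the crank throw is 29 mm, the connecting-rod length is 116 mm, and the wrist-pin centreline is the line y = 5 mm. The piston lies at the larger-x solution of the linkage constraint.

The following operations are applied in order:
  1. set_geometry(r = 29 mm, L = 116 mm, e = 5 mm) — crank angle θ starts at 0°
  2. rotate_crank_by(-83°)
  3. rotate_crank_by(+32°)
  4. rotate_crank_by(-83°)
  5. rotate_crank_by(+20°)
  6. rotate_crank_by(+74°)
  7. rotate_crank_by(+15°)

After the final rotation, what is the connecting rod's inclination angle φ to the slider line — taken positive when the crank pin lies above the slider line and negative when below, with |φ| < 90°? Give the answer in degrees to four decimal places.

-8.5550

set_geometry: r = 29 mm, L = 116 mm, e = 5 mm; θ ← 0°
rotate_crank_by(-83°): θ ← 0° -83° = -83°
rotate_crank_by(+32°): θ ← -83° +32° = -51°
rotate_crank_by(-83°): θ ← -51° -83° = -134°
rotate_crank_by(+20°): θ ← -134° +20° = -114°
rotate_crank_by(+74°): θ ← -114° +74° = -40°
rotate_crank_by(+15°): θ ← -40° +15° = -25°
crank pin P = (r cos θ, r sin θ) = (26.282926, -12.255930)
h = r sin θ − e = -12.255930 − 5 = -17.255930
sin φ = h / L = -17.255930 / 116 = -0.14875801
φ = arcsin(-0.14875801) = -8.554959°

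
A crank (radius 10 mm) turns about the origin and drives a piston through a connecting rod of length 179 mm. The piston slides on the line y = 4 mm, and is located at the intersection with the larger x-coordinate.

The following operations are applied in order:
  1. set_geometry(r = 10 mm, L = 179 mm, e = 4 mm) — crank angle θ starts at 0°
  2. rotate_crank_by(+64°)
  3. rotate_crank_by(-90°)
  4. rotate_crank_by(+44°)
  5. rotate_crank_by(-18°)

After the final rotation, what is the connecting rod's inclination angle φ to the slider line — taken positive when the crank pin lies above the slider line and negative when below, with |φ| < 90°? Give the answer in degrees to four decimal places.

set_geometry: r = 10 mm, L = 179 mm, e = 4 mm; θ ← 0°
rotate_crank_by(+64°): θ ← 0° +64° = 64°
rotate_crank_by(-90°): θ ← 64° -90° = -26°
rotate_crank_by(+44°): θ ← -26° +44° = 18°
rotate_crank_by(-18°): θ ← 18° -18° = 0°
crank pin P = (r cos θ, r sin θ) = (10.000000, 0.000000)
h = r sin θ − e = 0.000000 − 4 = -4.000000
sin φ = h / L = -4.000000 / 179 = -0.02234637
φ = arcsin(-0.02234637) = -1.280459°

-1.2805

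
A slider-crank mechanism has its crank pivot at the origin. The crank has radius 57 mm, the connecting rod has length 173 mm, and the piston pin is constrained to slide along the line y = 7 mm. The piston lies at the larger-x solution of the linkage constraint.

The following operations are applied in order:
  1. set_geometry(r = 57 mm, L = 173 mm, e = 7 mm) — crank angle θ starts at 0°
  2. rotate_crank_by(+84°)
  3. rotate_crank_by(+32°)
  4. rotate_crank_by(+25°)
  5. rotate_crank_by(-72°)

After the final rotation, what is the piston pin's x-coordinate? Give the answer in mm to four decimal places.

187.1401

set_geometry: r = 57 mm, L = 173 mm, e = 7 mm; θ ← 0°
rotate_crank_by(+84°): θ ← 0° +84° = 84°
rotate_crank_by(+32°): θ ← 84° +32° = 116°
rotate_crank_by(+25°): θ ← 116° +25° = 141°
rotate_crank_by(-72°): θ ← 141° -72° = 69°
crank pin P = (r cos θ, r sin θ) = (20.426973, 53.214084)
h = r sin θ − e = 53.214084 − 7 = 46.214084
x = r cos θ + √(L² − h²) = 20.426973 + √(29929.0 − 2135.7416) = 20.426973 + 166.713102 = 187.140075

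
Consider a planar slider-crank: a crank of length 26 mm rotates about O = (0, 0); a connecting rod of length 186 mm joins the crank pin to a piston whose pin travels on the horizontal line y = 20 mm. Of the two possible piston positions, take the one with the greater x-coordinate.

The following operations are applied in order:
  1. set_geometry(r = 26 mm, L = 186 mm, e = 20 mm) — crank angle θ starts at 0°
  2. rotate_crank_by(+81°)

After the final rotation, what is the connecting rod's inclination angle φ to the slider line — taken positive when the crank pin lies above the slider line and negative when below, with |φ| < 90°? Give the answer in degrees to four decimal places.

1.7499

set_geometry: r = 26 mm, L = 186 mm, e = 20 mm; θ ← 0°
rotate_crank_by(+81°): θ ← 0° +81° = 81°
crank pin P = (r cos θ, r sin θ) = (4.067296, 25.679897)
h = r sin θ − e = 25.679897 − 20 = 5.679897
sin φ = h / L = 5.679897 / 186 = 0.03053708
φ = arcsin(0.03053708) = 1.749918°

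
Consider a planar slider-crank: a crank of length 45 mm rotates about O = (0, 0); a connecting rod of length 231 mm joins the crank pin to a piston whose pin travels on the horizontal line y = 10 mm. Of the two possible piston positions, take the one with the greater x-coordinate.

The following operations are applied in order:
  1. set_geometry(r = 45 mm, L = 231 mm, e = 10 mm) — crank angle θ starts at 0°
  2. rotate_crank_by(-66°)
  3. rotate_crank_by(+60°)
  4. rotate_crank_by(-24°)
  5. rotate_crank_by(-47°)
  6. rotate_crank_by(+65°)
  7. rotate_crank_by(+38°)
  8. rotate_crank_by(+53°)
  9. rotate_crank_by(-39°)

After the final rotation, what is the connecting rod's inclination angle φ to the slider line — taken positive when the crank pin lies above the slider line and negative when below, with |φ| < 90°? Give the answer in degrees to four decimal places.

set_geometry: r = 45 mm, L = 231 mm, e = 10 mm; θ ← 0°
rotate_crank_by(-66°): θ ← 0° -66° = -66°
rotate_crank_by(+60°): θ ← -66° +60° = -6°
rotate_crank_by(-24°): θ ← -6° -24° = -30°
rotate_crank_by(-47°): θ ← -30° -47° = -77°
rotate_crank_by(+65°): θ ← -77° +65° = -12°
rotate_crank_by(+38°): θ ← -12° +38° = 26°
rotate_crank_by(+53°): θ ← 26° +53° = 79°
rotate_crank_by(-39°): θ ← 79° -39° = 40°
crank pin P = (r cos θ, r sin θ) = (34.472000, 28.925442)
h = r sin θ − e = 28.925442 − 10 = 18.925442
sin φ = h / L = 18.925442 / 231 = 0.08192832
φ = arcsin(0.08192832) = 4.699414°

4.6994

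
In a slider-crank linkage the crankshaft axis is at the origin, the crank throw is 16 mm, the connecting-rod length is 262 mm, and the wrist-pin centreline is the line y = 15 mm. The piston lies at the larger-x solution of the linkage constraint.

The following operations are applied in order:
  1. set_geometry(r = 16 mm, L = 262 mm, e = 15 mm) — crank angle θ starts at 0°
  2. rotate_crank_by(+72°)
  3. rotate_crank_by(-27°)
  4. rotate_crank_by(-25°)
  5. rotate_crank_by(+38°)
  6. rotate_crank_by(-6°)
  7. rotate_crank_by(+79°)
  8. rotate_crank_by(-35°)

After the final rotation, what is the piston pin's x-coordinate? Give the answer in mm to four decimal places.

set_geometry: r = 16 mm, L = 262 mm, e = 15 mm; θ ← 0°
rotate_crank_by(+72°): θ ← 0° +72° = 72°
rotate_crank_by(-27°): θ ← 72° -27° = 45°
rotate_crank_by(-25°): θ ← 45° -25° = 20°
rotate_crank_by(+38°): θ ← 20° +38° = 58°
rotate_crank_by(-6°): θ ← 58° -6° = 52°
rotate_crank_by(+79°): θ ← 52° +79° = 131°
rotate_crank_by(-35°): θ ← 131° -35° = 96°
crank pin P = (r cos θ, r sin θ) = (-1.672455, 15.912350)
h = r sin θ − e = 15.912350 − 15 = 0.912350
x = r cos θ + √(L² − h²) = -1.672455 + √(68644.0 − 0.8324) = -1.672455 + 261.998411 = 260.325956

260.3260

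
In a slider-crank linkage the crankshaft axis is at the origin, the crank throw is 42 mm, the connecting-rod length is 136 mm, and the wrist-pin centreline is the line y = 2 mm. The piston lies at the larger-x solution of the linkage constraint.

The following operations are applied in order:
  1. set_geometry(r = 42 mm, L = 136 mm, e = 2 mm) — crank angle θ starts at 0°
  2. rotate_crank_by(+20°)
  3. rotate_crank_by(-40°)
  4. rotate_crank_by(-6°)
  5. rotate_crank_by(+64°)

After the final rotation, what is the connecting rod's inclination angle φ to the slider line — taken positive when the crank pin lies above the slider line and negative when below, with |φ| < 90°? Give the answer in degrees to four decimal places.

10.1034

set_geometry: r = 42 mm, L = 136 mm, e = 2 mm; θ ← 0°
rotate_crank_by(+20°): θ ← 0° +20° = 20°
rotate_crank_by(-40°): θ ← 20° -40° = -20°
rotate_crank_by(-6°): θ ← -20° -6° = -26°
rotate_crank_by(+64°): θ ← -26° +64° = 38°
crank pin P = (r cos θ, r sin θ) = (33.096452, 25.857782)
h = r sin θ − e = 25.857782 − 2 = 23.857782
sin φ = h / L = 23.857782 / 136 = 0.17542487
φ = arcsin(0.17542487) = 10.103384°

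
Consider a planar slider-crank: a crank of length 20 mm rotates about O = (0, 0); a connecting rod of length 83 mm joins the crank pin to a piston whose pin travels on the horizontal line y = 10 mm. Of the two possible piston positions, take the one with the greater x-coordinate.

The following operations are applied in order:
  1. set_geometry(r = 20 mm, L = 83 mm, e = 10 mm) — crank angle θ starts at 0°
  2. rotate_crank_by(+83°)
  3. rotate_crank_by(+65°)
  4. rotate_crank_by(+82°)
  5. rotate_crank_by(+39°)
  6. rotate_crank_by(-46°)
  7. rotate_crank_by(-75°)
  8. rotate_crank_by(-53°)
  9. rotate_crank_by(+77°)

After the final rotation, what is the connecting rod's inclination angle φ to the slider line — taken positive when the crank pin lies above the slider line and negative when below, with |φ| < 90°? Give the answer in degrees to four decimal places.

-4.9880

set_geometry: r = 20 mm, L = 83 mm, e = 10 mm; θ ← 0°
rotate_crank_by(+83°): θ ← 0° +83° = 83°
rotate_crank_by(+65°): θ ← 83° +65° = 148°
rotate_crank_by(+82°): θ ← 148° +82° = 230°
rotate_crank_by(+39°): θ ← 230° +39° = 269°
rotate_crank_by(-46°): θ ← 269° -46° = 223°
rotate_crank_by(-75°): θ ← 223° -75° = 148°
rotate_crank_by(-53°): θ ← 148° -53° = 95°
rotate_crank_by(+77°): θ ← 95° +77° = 172°
crank pin P = (r cos θ, r sin θ) = (-19.805361, 2.783462)
h = r sin θ − e = 2.783462 − 10 = -7.216538
sin φ = h / L = -7.216538 / 83 = -0.08694624
φ = arcsin(-0.08694624) = -4.987951°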